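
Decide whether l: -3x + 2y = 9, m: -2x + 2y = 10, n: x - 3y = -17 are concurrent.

Yes

Intersecting l and m: solving the 2×2 system gives (x, y) = (1, 6).
Substitute into n: (1)(1) + (-3)(6) = -17.
This equals -17, so (1, 6) lies on all three lines and they are concurrent.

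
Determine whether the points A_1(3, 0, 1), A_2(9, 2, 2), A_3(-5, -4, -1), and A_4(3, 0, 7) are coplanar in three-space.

The four points are coplanar iff the 3×3 determinant with rows A_1A_2, A_1A_3, A_1A_4 is zero.
Rows: (6, 2, 1), (-8, -4, -2), (0, 0, 6).
Expanding along the first row: (6)(-24) − (2)(-48) + (1)(0) = -48.
Nonzero ⇒ not coplanar.

No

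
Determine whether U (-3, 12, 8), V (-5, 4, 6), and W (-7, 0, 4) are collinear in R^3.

No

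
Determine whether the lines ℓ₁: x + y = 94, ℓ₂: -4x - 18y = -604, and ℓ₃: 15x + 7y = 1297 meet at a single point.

No

The three lines meet at one point iff the augmented coefficient matrix [aᵢ bᵢ cᵢ] has rank < 3, i.e. its determinant vanishes.
Here the determinant is -242.
Nonzero, so no common point exists.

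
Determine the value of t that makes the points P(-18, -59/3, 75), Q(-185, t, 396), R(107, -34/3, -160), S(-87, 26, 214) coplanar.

Normal to plane PRS: n = (11890, -1160, 18850/3); plane equation n·X = 840130/3.
Requiring n·Q = 840130/3: (-1160)t + (288550) = 840130/3.
So t = 22/3.

22/3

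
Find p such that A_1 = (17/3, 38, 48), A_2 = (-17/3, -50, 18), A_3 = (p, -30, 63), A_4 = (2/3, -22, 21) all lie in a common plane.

Coplanarity ⇔ det[A_1A_2; A_1A_3; A_1A_4] = 0.
Expanding, this is linear in p: (-576)p + (-10944) = 0.
So p = -19.

-19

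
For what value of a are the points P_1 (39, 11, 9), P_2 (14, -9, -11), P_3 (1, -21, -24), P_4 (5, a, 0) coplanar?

-5

Normal to plane P_1P_2P_3: n = (20, -65, 40); plane equation n·P = 425.
Requiring n·P_4 = 425: (-65)a + (100) = 425.
So a = -5.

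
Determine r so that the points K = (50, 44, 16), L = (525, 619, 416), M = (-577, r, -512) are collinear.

-715

Direction KL = (475, 575, 400). From the x-coordinate of M, the parameter along the line is τ = (-577 − 50)/475 = -33/25.
Then r = 44 + (-33/25)·(575) = -715.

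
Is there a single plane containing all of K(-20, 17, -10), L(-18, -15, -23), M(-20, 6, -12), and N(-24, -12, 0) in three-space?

With K as base: KL = (2, -32, -13), KM = (0, -11, -2), KN = (-4, -29, 10).
KM × KN = (-168, 8, -44).
KL · (KM × KN) = -20.
Since -20 ≠ 0, the four points are not coplanar.

No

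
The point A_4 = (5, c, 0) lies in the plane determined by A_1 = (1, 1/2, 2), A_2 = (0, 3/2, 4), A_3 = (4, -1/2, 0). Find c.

-1/2

A normal to the plane is n = A_1A_2 × A_1A_3 = (0, 4, -2).
A_4 lies in the plane iff n · A_1A_4 = 0.
This gives (4)c + (2) = 0, so c = -1/2.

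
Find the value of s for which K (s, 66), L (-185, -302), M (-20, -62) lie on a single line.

The three points are collinear iff det[KL; KM] = 0.
This determinant is linear in s: (-240)s + (16320) = 0, so s = 68.

68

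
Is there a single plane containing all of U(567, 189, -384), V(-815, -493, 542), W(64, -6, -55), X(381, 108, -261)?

The four points are coplanar iff the 3×3 determinant with rows UV, UW, UX is zero.
Rows: (-1382, -682, 926), (-503, -195, 329), (-186, -81, 123).
Expanding along the first row: (-1382)(2664) − (-682)(-675) + (926)(4473) = 0.
Zero determinant ⇒ coplanar.

Yes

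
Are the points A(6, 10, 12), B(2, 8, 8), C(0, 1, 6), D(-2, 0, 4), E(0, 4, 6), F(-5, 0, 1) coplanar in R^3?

The plane through A, B, C has normal n = AB × AC = (-24, 0, 24) and equation n·P = 144.
Checking the remaining points: n·D = 144, n·E = 144, n·F = 144.
All equal 144, so all 6 points lie in one plane.

Yes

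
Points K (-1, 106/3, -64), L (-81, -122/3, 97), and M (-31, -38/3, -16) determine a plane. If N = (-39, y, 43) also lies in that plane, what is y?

Coplanarity requires KL · (KM × KN) = 0.
KL = (-80, -76, 161), KM = (-30, -48, 48); the triple product is linear in y with coefficient -990 and constant term 46860.
Setting it to zero: y = 142/3.

142/3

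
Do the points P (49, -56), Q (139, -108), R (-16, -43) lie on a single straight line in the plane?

PQ = (90, -52), PR = (-65, 13).
det[PQ; PR] = (90)(13) − (-52)(-65) = -2210.
The determinant is nonzero, so they are not collinear.

No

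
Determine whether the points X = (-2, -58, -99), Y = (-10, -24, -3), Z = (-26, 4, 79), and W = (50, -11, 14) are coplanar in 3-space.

Yes

With X as base: XY = (-8, 34, 96), XZ = (-24, 62, 178), XW = (52, 47, 113).
XZ × XW = (-1360, 11968, -4352).
XY · (XZ × XW) = 0.
The scalar triple product vanishes, so the four points are coplanar.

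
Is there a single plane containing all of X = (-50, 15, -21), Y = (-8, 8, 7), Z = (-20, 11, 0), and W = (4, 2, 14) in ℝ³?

A normal to the plane through X, Y, Z is n = XY × XZ = (-35, -42, 42).
The plane has equation n·P = 238. For W: n·W = 364.
364 ≠ 238, so W is off the plane.

No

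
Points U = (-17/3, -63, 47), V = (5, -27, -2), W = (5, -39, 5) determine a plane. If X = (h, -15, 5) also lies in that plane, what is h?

-1/3

The plane through U, V, W has equation −336x − (224/3)y − 128z = 592.
Substituting X: (-336)h + (480) = 592, so h = -1/3.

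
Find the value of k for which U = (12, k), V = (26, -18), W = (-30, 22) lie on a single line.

The three points are collinear iff det[UV; UW] = 0.
This determinant is linear in k: (-56)k + (-448) = 0, so k = -8.

-8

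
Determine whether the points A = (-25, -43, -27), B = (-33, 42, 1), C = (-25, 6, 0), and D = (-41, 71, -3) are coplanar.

No

The four points are coplanar iff the 3×3 determinant with rows AB, AC, AD is zero.
Rows: (-8, 85, 28), (0, 49, 27), (-16, 114, 24).
Expanding along the first row: (-8)(-1902) − (85)(432) + (28)(784) = 448.
Nonzero ⇒ not coplanar.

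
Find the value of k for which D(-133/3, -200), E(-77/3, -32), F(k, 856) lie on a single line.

73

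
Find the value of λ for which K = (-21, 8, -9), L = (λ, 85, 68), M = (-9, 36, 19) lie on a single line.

12

Collinearity requires KL × KM = 0; each component is linear in λ.
The y-component gives (-28)λ + (336) = 0, so λ = 12.
The remaining components then also vanish.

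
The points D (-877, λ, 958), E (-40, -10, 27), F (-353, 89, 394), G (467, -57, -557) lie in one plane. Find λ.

The points are coplanar iff DE · (DF × DG) = 0.
Expanding, this is linear in λ: (-3277)λ + (-953607) = 0.
So λ = -291.

-291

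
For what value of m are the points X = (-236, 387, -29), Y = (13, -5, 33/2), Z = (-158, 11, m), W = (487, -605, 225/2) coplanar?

-31

The points are coplanar iff XY · (XZ × XW) = 0.
Expanding, this is linear in m: (-36408)m + (-1128648) = 0.
So m = -31.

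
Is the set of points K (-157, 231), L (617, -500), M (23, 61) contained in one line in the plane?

Yes

KL = (774, -731), KM = (180, -170).
det[KL; KM] = (774)(-170) − (-731)(180) = 0.
The determinant is zero, so the points are collinear.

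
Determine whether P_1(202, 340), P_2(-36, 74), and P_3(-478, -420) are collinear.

P_1P_2 = (-238, -266), P_1P_3 = (-680, -760).
Twice the signed area of △P_1P_2P_3 is (-238)(-760) − (-266)(-680) = 0.
The triangle is degenerate (zero area), so the points are collinear.

Yes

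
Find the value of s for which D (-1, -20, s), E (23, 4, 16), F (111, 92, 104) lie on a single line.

Collinearity requires DE × DF = 0; each component is linear in s.
The x-component gives (88)s + (704) = 0, so s = -8.
The remaining components then also vanish.

-8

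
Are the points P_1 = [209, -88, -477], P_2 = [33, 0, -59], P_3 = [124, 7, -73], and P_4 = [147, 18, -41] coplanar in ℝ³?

Yes

With P_1 as base: P_1P_2 = (-176, 88, 418), P_1P_3 = (-85, 95, 404), P_1P_4 = (-62, 106, 436).
P_1P_3 × P_1P_4 = (-1404, 12012, -3120).
P_1P_2 · (P_1P_3 × P_1P_4) = 0.
The scalar triple product vanishes, so the four points are coplanar.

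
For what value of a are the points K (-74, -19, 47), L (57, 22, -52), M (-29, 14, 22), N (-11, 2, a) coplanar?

Normal to plane KLM: n = (2242, -1180, 2478); plane equation n·P = -27022.
Requiring n·N = -27022: (2478)a + (-27022) = -27022.
So a = 0.

0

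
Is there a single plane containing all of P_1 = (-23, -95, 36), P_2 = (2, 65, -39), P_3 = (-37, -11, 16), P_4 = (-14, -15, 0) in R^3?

No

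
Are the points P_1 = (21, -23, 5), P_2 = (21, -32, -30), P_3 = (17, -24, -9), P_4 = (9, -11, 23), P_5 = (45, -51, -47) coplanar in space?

The plane through P_1, P_2, P_3 has normal n = P_1P_2 × P_1P_3 = (91, 140, -36) and equation n·P = -1489.
Checking the remaining points: n·P_4 = -1549, n·P_5 = -1353.
Since n·P_4 = -1549 ≠ -1489, P_4 is off the plane and the points are not all coplanar.

No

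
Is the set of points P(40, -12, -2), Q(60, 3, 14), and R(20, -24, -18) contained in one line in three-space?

No

PQ = (20, 15, 16), PR = (-20, -12, -16).
PQ × PR = (-48, 0, 60).
The cross product is nonzero, so the points do not lie on one line.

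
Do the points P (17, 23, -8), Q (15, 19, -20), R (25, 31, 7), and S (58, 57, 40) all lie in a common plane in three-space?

Yes

The four points are coplanar iff the 3×3 determinant with rows PQ, PR, PS is zero.
Rows: (-2, -4, -12), (8, 8, 15), (41, 34, 48).
Expanding along the first row: (-2)(-126) − (-4)(-231) + (-12)(-56) = 0.
Zero determinant ⇒ coplanar.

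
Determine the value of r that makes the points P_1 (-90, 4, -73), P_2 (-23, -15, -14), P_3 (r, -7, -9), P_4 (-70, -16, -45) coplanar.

The points are coplanar iff P_1P_2 · (P_1P_3 × P_1P_4) = 0.
Expanding, this is linear in r: (-648)r + (-4536) = 0.
So r = -7.

-7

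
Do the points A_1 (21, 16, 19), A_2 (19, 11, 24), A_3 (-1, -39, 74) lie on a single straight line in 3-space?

A_1A_2 = (-2, -5, 5), A_1A_3 = (-22, -55, 55).
A_1A_2 × A_1A_3 = (0, 0, 0).
The cross product vanishes, so the three points are collinear.

Yes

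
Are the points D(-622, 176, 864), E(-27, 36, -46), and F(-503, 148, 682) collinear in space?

Yes

DE = (595, -140, -910), DF = (119, -28, -182).
Each component of DF is 1/5 times the corresponding component of DE, so DF = 1/5·DE and the points are collinear.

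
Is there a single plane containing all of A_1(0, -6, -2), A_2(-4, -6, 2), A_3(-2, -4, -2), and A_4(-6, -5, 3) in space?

Yes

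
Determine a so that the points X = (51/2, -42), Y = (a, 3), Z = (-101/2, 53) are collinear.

-21/2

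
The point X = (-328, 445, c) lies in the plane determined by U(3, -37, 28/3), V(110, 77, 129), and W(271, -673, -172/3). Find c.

The plane through U, V, W has equation 68508x + 39204y − 98604z = -2165328.
Substituting X: (-98604)c + (-5024844) = -2165328, so c = -29.

-29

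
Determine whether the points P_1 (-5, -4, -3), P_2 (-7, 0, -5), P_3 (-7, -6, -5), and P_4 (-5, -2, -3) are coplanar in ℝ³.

The four points are coplanar iff the 3×3 determinant with rows P_1P_2, P_1P_3, P_1P_4 is zero.
Rows: (-2, 4, -2), (-2, -2, -2), (0, 2, 0).
Expanding along the first row: (-2)(4) − (4)(0) + (-2)(-4) = 0.
Zero determinant ⇒ coplanar.

Yes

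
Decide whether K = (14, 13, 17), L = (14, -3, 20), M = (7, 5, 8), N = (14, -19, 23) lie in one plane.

With K as base: KL = (0, -16, 3), KM = (-7, -8, -9), KN = (0, -32, 6).
KM × KN = (-336, 42, 224).
KL · (KM × KN) = 0.
The scalar triple product vanishes, so the four points are coplanar.

Yes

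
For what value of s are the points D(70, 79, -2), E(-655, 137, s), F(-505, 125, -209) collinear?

Collinearity requires DE × DF = 0; each component is linear in s.
The x-component gives (-46)s + (-12098) = 0, so s = -263.
The remaining components then also vanish.

-263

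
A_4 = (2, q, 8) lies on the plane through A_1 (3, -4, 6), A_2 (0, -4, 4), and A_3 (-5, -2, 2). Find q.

0

Coplanarity requires A_1A_2 · (A_1A_3 × A_1A_4) = 0.
A_1A_2 = (-3, 0, -2), A_1A_3 = (-8, 2, -4); the triple product is linear in q with coefficient 4 and constant term 0.
Setting it to zero: q = 0.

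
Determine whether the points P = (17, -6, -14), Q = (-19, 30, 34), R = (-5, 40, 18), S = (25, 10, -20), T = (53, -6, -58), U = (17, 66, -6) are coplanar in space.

No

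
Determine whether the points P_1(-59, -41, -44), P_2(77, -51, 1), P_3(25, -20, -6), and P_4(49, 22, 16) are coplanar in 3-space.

With P_1 as base: P_1P_2 = (136, -10, 45), P_1P_3 = (84, 21, 38), P_1P_4 = (108, 63, 60).
P_1P_3 × P_1P_4 = (-1134, -936, 3024).
P_1P_2 · (P_1P_3 × P_1P_4) = -8784.
Since -8784 ≠ 0, the four points are not coplanar.

No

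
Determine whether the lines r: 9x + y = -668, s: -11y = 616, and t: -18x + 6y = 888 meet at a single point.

Yes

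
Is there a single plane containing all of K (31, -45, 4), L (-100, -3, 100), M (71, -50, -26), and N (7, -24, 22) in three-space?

No

The four points are coplanar iff the 3×3 determinant with rows KL, KM, KN is zero.
Rows: (-131, 42, 96), (40, -5, -30), (-24, 21, 18).
Expanding along the first row: (-131)(540) − (42)(0) + (96)(720) = -1620.
Nonzero ⇒ not coplanar.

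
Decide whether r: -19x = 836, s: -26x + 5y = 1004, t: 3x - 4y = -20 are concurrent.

Lines aᵢx + bᵢy = cᵢ with pairwise distinct directions are concurrent exactly when det[aᵢ bᵢ cᵢ] = 0.
Here the determinant is 0.
It vanishes, so the lines are concurrent at (-44, -28).

Yes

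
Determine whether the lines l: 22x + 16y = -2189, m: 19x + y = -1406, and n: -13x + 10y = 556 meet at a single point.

No

Lines aᵢx + bᵢy = cᵢ with pairwise distinct directions are concurrent exactly when det[aᵢ bᵢ cᵢ] = 0.
Here the determinant is 609.
Nonzero, so no common point exists.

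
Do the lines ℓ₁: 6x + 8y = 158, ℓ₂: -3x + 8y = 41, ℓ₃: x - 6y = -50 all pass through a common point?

Intersecting ℓ₁ and ℓ₂: solving the 2×2 system gives (x, y) = (13, 10).
Substitute into ℓ₃: (1)(13) + (-6)(10) = -47.
But ℓ₃ requires -50 ≠ -47, so the three lines have no common point.

No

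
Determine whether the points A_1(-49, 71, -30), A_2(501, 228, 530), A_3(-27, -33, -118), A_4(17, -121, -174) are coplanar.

No

A normal to the plane through A_1, A_2, A_3 is n = A_1A_2 × A_1A_3 = (44424, 60720, -60654).
The plane has equation n·P = 3953964. For A_4: n·A_4 = 3961884.
3961884 ≠ 3953964, so A_4 is off the plane.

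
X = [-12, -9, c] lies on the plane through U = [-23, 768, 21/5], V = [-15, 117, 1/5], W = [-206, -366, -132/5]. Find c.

-2/5

The plane through U, V, W has equation (76923/5)x + (4884/5)y − 128205z = -710622/5.
Substituting X: (-128205)c + (-967032/5) = -710622/5, so c = -2/5.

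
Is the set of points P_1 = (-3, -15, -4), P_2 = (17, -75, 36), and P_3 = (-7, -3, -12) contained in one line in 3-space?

Yes

P_1P_2 = (20, -60, 40), P_1P_3 = (-4, 12, -8).
Each component of P_1P_3 is -1/5 times the corresponding component of P_1P_2, so P_1P_3 = -1/5·P_1P_2 and the points are collinear.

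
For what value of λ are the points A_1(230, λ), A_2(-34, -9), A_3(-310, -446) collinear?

Collinearity: (A_1 − A_2) must be parallel to (A_3 − A_2) = (-276, -437).
Cross-multiplying the components: (λ − (-9))·(-276) = (264)·(-437).
Solving gives λ = 409.

409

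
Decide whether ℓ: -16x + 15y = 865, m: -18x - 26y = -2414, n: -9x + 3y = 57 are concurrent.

Yes

The three lines meet at one point iff the augmented coefficient matrix [aᵢ bᵢ cᵢ] has rank < 3, i.e. its determinant vanishes.
Here the determinant is 0.
It vanishes, so the lines are concurrent at (20, 79).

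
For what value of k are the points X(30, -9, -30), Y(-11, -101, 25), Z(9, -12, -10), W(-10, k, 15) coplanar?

-52

The points are coplanar iff XY · (XZ × XW) = 0.
Expanding, this is linear in k: (-335)k + (-17420) = 0.
So k = -52.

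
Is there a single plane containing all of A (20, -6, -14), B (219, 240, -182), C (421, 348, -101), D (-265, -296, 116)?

Yes

With A as base: AB = (199, 246, -168), AC = (401, 354, -87), AD = (-285, -290, 130).
AC × AD = (20790, -27335, -15400).
AB · (AC × AD) = 0.
The scalar triple product vanishes, so the four points are coplanar.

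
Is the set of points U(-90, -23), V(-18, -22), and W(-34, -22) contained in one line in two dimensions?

No

UV = (72, 1), UW = (56, 1).
det[UV; UW] = (72)(1) − (1)(56) = 16.
The determinant is nonzero, so they are not collinear.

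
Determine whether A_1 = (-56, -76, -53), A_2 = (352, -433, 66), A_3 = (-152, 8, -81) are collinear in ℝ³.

Yes

A_1A_2 = (408, -357, 119), A_1A_3 = (-96, 84, -28).
A_1A_2 × A_1A_3 = (0, 0, 0).
The cross product vanishes, so the three points are collinear.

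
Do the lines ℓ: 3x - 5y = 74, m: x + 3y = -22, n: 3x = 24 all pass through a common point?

Yes

The three lines meet at one point iff the augmented coefficient matrix [aᵢ bᵢ cᵢ] has rank < 3, i.e. its determinant vanishes.
Here the determinant is 0.
It vanishes, so the lines are concurrent at (8, -10).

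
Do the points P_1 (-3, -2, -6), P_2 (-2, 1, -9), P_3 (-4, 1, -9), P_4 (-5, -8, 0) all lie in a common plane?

With P_1 as base: P_1P_2 = (1, 3, -3), P_1P_3 = (-1, 3, -3), P_1P_4 = (-2, -6, 6).
P_1P_3 × P_1P_4 = (0, 12, 12).
P_1P_2 · (P_1P_3 × P_1P_4) = 0.
The scalar triple product vanishes, so the four points are coplanar.

Yes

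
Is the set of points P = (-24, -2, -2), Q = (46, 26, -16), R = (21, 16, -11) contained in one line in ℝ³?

Yes

PQ = (70, 28, -14), PR = (45, 18, -9).
PQ × PR = (0, 0, 0).
The cross product vanishes, so the three points are collinear.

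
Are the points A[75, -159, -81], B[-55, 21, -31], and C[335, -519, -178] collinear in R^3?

No

AB = (-130, 180, 50), AC = (260, -360, -97).
Comparing components 2 and 3: (180)(-97) − (50)(-360) = 540 ≠ 0, so AB and AC are not parallel and the points are not collinear.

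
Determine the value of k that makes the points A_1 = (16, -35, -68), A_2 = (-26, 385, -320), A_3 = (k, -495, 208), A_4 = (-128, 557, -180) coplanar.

62

Normal to plane A_1A_2A_4: n = (102144, 31584, 35616); plane equation n·P = -1893024.
Requiring n·A_3 = -1893024: (102144)k + (-8225952) = -1893024.
So k = 62.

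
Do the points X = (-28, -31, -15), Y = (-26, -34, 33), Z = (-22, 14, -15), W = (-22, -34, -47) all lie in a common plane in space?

No

A normal to the plane through X, Y, Z is n = XY × XZ = (-2160, 288, 108).
The plane has equation n·P = 49932. For W: n·W = 32652.
32652 ≠ 49932, so W is off the plane.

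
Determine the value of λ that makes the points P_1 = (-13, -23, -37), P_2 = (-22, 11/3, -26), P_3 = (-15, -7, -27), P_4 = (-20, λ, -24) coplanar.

11/3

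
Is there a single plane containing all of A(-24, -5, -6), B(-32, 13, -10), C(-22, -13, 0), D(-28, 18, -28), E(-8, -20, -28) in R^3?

The plane through A, B, C has normal n = AB × AC = (76, 40, 28) and equation n·P = -2192.
Checking the remaining points: n·D = -2192, n·E = -2192.
All equal -2192, so all 5 points lie in one plane.

Yes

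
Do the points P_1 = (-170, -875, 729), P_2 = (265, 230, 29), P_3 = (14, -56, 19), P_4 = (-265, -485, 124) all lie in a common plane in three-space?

No

The four points are coplanar iff the 3×3 determinant with rows P_1P_2, P_1P_3, P_1P_4 is zero.
Rows: (435, 1105, -700), (184, 819, -710), (-95, 390, -605).
Expanding along the first row: (435)(-218595) − (1105)(-178770) + (-700)(149565) = -2243475.
Nonzero ⇒ not coplanar.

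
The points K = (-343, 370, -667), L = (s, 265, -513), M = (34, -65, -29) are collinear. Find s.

Collinearity requires KL × KM = 0; each component is linear in s.
The y-component gives (-638)s + (-160776) = 0, so s = -252.
The remaining components then also vanish.

-252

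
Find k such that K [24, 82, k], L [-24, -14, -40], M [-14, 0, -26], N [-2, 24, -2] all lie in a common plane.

The points are coplanar iff KL · (KM × KN) = 0.
Expanding, this is linear in k: (-72)k + (4032) = 0.
So k = 56.

56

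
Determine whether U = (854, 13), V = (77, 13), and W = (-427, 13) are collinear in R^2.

UV = (-777, 0), UW = (-1281, 0).
Checking proportionality: UW = 61/37·UV, so the vectors are parallel and the points are collinear.

Yes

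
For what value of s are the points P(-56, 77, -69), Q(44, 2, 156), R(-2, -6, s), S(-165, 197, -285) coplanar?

The points are coplanar iff PQ · (PR × PS) = 0.
Expanding, this is linear in s: (-3825)s + (76500) = 0.
So s = 20.

20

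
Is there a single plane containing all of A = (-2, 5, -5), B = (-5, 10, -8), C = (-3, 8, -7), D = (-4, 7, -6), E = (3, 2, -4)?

Yes

The plane through A, B, C has normal n = AB × AC = (-1, -3, -4) and equation n·P = 7.
Checking the remaining points: n·D = 7, n·E = 7.
All equal 7, so all 5 points lie in one plane.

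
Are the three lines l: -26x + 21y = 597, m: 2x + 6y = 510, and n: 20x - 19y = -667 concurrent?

Yes

The three lines meet at one point iff the augmented coefficient matrix [aᵢ bᵢ cᵢ] has rank < 3, i.e. its determinant vanishes.
Here the determinant is 0.
It vanishes, so the lines are concurrent at (36, 73).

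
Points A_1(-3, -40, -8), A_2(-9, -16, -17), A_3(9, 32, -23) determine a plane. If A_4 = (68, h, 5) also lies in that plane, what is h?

16

A normal to the plane is n = A_1A_2 × A_1A_3 = (288, -198, -720).
A_4 lies in the plane iff n · A_1A_4 = 0.
This gives (-198)h + (3168) = 0, so h = 16.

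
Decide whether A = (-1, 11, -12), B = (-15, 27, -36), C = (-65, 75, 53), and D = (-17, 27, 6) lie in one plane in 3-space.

A normal to the plane through A, B, C is n = AB × AC = (2576, 2446, 128).
The plane has equation n·P = 22794. For D: n·D = 23018.
23018 ≠ 22794, so D is off the plane.

No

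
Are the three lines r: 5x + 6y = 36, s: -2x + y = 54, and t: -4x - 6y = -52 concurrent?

Lines aᵢx + bᵢy = cᵢ with pairwise distinct directions are concurrent exactly when det[aᵢ bᵢ cᵢ] = 0.
Here the determinant is 16.
Nonzero, so no common point exists.

No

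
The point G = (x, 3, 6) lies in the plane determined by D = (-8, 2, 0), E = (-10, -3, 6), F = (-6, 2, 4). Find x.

-4

The plane through D, E, F has equation −20x + 20y + 10z = 200.
Substituting G: (-20)x + (120) = 200, so x = -4.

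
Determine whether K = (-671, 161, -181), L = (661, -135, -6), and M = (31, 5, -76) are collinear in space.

No

KL = (1332, -296, 175), KM = (702, -156, 105).
Comparing components 2 and 3: (-296)(105) − (175)(-156) = -3780 ≠ 0, so KL and KM are not parallel and the points are not collinear.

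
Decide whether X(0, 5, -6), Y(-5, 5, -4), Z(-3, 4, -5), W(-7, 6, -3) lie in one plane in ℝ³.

With X as base: XY = (-5, 0, 2), XZ = (-3, -1, 1), XW = (-7, 1, 3).
XZ × XW = (-4, 2, -10).
XY · (XZ × XW) = 0.
The scalar triple product vanishes, so the four points are coplanar.

Yes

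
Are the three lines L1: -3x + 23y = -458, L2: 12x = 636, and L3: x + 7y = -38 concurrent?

Yes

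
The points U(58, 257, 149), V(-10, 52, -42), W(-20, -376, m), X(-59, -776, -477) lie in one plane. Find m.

-244

Coplanarity ⇔ det[UV; UW; UX] = 0.
Expanding, this is linear in m: (-46259)m + (-11287196) = 0.
So m = -244.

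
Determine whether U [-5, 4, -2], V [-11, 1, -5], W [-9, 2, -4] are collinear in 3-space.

Yes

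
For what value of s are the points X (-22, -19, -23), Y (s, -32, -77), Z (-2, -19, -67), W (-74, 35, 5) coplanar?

12

The points are coplanar iff XY · (XZ × XW) = 0.
Expanding, this is linear in s: (2376)s + (-28512) = 0.
So s = 12.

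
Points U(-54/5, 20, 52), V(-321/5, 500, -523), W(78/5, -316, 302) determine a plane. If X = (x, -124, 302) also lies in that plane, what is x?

54/5

Coplanarity requires UV · (UW × UX) = 0.
UV = (-267/5, 480, -575), UW = (132/5, -336, 250); the triple product is linear in x with coefficient -73200 and constant term 790560.
Setting it to zero: x = 54/5.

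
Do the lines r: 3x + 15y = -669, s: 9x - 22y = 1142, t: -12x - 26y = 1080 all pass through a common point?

No

Intersecting r and s: solving the 2×2 system gives (x, y) = (12, -47).
Substitute into t: (-12)(12) + (-26)(-47) = 1078.
But t requires 1080 ≠ 1078, so the three lines have no common point.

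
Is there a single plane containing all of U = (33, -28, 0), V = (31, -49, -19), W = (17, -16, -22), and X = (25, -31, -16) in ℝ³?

No

A normal to the plane through U, V, W is n = UV × UW = (690, 260, -360).
The plane has equation n·P = 15490. For X: n·X = 14950.
14950 ≠ 15490, so X is off the plane.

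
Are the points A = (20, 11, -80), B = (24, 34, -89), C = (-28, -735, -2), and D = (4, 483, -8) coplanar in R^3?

Yes

With A as base: AB = (4, 23, -9), AC = (-48, -746, 78), AD = (-16, 472, 72).
AC × AD = (-90528, 2208, -34592).
AB · (AC × AD) = 0.
The scalar triple product vanishes, so the four points are coplanar.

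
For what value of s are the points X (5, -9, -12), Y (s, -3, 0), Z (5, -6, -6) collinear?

5

Collinearity requires XY × XZ = 0; each component is linear in s.
The y-component gives (-6)s + (30) = 0, so s = 5.
The remaining components then also vanish.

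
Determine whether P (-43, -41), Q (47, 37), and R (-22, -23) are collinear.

PQ = (90, 78), PR = (21, 18).
det[PQ; PR] = (90)(18) − (78)(21) = -18.
The determinant is nonzero, so they are not collinear.

No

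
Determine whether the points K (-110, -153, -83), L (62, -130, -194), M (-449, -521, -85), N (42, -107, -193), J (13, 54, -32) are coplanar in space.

No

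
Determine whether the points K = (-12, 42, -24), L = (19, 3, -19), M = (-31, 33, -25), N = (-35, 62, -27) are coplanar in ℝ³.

No

With K as base: KL = (31, -39, 5), KM = (-19, -9, -1), KN = (-23, 20, -3).
KM × KN = (47, -34, -587).
KL · (KM × KN) = -152.
Since -152 ≠ 0, the four points are not coplanar.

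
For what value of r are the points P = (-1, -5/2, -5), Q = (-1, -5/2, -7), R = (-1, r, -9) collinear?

-5/2

Collinearity requires PQ × PR = 0; each component is linear in r.
The x-component gives (2)r + (5) = 0, so r = -5/2.
The remaining components then also vanish.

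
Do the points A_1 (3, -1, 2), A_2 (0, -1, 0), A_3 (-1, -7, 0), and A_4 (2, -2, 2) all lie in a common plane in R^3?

The four points are coplanar iff the 3×3 determinant with rows A_1A_2, A_1A_3, A_1A_4 is zero.
Rows: (-3, 0, -2), (-4, -6, -2), (-1, -1, 0).
Expanding along the first row: (-3)(-2) − (0)(-2) + (-2)(-2) = 10.
Nonzero ⇒ not coplanar.

No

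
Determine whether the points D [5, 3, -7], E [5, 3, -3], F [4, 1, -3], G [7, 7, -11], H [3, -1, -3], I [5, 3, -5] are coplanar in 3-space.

The plane through D, E, F has normal n = DE × DF = (8, -4, 0) and equation n·P = 28.
Checking the remaining points: n·G = 28, n·H = 28, n·I = 28.
All equal 28, so all 6 points lie in one plane.

Yes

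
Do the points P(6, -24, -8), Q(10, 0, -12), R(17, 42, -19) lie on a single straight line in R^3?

PQ = (4, 24, -4), PR = (11, 66, -11).
Each component of PR is 11/4 times the corresponding component of PQ, so PR = 11/4·PQ and the points are collinear.

Yes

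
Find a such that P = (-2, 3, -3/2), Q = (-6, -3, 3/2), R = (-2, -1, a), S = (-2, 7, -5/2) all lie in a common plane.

Normal to plane PQS: n = (-6, -4, -16); plane equation n·X = 24.
Requiring n·R = 24: (-16)a + (16) = 24.
So a = -1/2.

-1/2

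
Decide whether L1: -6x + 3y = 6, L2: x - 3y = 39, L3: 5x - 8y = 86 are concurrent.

Intersecting L1 and L2: solving the 2×2 system gives (x, y) = (-9, -16).
Substitute into L3: (5)(-9) + (-8)(-16) = 83.
But L3 requires 86 ≠ 83, so the three lines have no common point.

No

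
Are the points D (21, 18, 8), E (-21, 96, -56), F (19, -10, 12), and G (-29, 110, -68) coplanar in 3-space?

With D as base: DE = (-42, 78, -64), DF = (-2, -28, 4), DG = (-50, 92, -76).
DF × DG = (1760, -352, -1584).
DE · (DF × DG) = 0.
The scalar triple product vanishes, so the four points are coplanar.

Yes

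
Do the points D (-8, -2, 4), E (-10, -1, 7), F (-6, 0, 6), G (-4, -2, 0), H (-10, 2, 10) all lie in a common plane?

No

The plane through D, E, F has normal n = DE × DF = (-4, 10, -6) and equation n·P = -12.
Checking the remaining points: n·G = -4, n·H = 0.
Since n·G = -4 ≠ -12, G is off the plane and the points are not all coplanar.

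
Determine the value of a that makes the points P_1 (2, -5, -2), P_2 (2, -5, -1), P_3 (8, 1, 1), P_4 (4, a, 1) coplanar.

-3

Coplanarity ⇔ det[P_1P_2; P_1P_3; P_1P_4] = 0.
Expanding, this is linear in a: (6)a + (18) = 0.
So a = -3.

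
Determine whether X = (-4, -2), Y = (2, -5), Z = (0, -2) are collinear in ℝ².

XY = (6, -3), XZ = (4, 0).
det[XY; XZ] = (6)(0) − (-3)(4) = 12.
The determinant is nonzero, so they are not collinear.

No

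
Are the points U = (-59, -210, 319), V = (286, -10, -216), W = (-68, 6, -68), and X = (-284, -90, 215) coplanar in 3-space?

No

With U as base: UV = (345, 200, -535), UW = (-9, 216, -387), UX = (-225, 120, -104).
UW × UX = (23976, 86139, 47520).
UV · (UW × UX) = 76320.
Since 76320 ≠ 0, the four points are not coplanar.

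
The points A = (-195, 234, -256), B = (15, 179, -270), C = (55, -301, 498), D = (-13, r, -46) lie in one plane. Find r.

Normal to plane ABC: n = (-48960, -161840, -98600); plane equation n·P = -3081760.
Requiring n·D = -3081760: (-161840)r + (5172080) = -3081760.
So r = 51.

51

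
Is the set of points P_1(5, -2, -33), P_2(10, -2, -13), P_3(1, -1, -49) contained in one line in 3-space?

No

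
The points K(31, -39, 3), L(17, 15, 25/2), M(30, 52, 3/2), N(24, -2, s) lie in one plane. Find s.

Normal to plane KLM: n = (-1891/2, -61/2, -1220); plane equation n·P = -31781.
Requiring n·N = -31781: (-1220)s + (-22631) = -31781.
So s = 15/2.

15/2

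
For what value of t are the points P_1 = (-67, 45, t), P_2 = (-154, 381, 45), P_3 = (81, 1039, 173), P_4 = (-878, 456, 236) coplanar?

-69

The points are coplanar iff P_1P_2 · (P_1P_3 × P_1P_4) = 0.
Expanding, this is linear in t: (-494017)t + (-34087173) = 0.
So t = -69.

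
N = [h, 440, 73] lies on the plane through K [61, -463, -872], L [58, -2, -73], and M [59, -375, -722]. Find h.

-296

Coplanarity requires KL · (KM × KN) = 0.
KL = (-3, 461, 799), KM = (-2, 88, 150); the triple product is linear in h with coefficient -1162 and constant term -343952.
Setting it to zero: h = -296.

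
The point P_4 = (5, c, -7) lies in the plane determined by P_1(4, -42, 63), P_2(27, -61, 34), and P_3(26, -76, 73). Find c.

-14

A normal to the plane is n = P_1P_2 × P_1P_3 = (-1176, -868, -364).
P_4 lies in the plane iff n · P_1P_4 = 0.
This gives (-868)c + (-12152) = 0, so c = -14.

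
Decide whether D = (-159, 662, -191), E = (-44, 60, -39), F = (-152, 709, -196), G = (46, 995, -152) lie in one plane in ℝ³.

No

The four points are coplanar iff the 3×3 determinant with rows DE, DF, DG is zero.
Rows: (115, -602, 152), (7, 47, -5), (205, 333, 39).
Expanding along the first row: (115)(3498) − (-602)(1298) + (152)(-7304) = 73458.
Nonzero ⇒ not coplanar.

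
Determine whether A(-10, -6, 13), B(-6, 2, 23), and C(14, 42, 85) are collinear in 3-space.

No

AB = (4, 8, 10), AC = (24, 48, 72).
Comparing components 2 and 3: (8)(72) − (10)(48) = 96 ≠ 0, so AB and AC are not parallel and the points are not collinear.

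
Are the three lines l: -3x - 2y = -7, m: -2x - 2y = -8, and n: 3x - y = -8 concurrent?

Yes

The three lines meet at one point iff the augmented coefficient matrix [aᵢ bᵢ cᵢ] has rank < 3, i.e. its determinant vanishes.
Here the determinant is 0.
It vanishes, so the lines are concurrent at (-1, 5).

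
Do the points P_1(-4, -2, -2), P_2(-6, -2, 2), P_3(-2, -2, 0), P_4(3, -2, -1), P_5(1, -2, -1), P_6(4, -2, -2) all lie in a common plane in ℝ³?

The plane through P_1, P_2, P_3 has normal n = P_1P_2 × P_1P_3 = (0, 12, 0) and equation n·P = -24.
Checking the remaining points: n·P_4 = -24, n·P_5 = -24, n·P_6 = -24.
All equal -24, so all 6 points lie in one plane.

Yes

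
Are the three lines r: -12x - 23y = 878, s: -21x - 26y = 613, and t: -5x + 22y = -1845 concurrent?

No

The three lines meet at one point iff the augmented coefficient matrix [aᵢ bᵢ cᵢ] has rank < 3, i.e. its determinant vanishes.
Here the determinant is 28046.
Nonzero, so no common point exists.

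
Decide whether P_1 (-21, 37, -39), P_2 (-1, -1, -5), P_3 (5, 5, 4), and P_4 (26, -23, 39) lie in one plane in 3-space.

No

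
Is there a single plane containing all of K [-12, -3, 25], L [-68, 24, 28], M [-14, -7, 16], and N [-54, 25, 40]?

The four points are coplanar iff the 3×3 determinant with rows KL, KM, KN is zero.
Rows: (-56, 27, 3), (-2, -4, -9), (-42, 28, 15).
Expanding along the first row: (-56)(192) − (27)(-408) + (3)(-224) = -408.
Nonzero ⇒ not coplanar.

No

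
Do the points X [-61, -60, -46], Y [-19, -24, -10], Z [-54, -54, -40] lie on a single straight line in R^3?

Yes

XY = (42, 36, 36), XZ = (7, 6, 6).
XY × XZ = (0, 0, 0).
The cross product vanishes, so the three points are collinear.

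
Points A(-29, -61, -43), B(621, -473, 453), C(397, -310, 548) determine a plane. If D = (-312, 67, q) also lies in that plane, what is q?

-909

A normal to the plane is n = AB × AC = (-119988, -172854, 13662).
D lies in the plane iff n · AD = 0.
This gives (13662)q + (12418758) = 0, so q = -909.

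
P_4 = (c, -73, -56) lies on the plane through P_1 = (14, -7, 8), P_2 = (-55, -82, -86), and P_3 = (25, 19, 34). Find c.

The plane through P_1, P_2, P_3 has equation 494x + 760y − 969z = -6156.
Substituting P_4: (494)c + (-1216) = -6156, so c = -10.

-10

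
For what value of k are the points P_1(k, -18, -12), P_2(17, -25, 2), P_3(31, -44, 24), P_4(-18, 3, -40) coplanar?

3

The points are coplanar iff P_1P_2 · (P_1P_3 × P_1P_4) = 0.
Expanding, this is linear in k: (-182)k + (546) = 0.
So k = 3.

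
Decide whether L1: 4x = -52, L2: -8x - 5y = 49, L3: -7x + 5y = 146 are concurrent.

Intersecting L1 and L2: solving the 2×2 system gives (x, y) = (-13, 11).
Substitute into L3: (-7)(-13) + (5)(11) = 146.
This equals 146, so (-13, 11) lies on all three lines and they are concurrent.

Yes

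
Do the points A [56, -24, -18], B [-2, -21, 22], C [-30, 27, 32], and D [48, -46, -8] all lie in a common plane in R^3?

Yes

With A as base: AB = (-58, 3, 40), AC = (-86, 51, 50), AD = (-8, -22, 10).
AC × AD = (1610, 460, 2300).
AB · (AC × AD) = 0.
The scalar triple product vanishes, so the four points are coplanar.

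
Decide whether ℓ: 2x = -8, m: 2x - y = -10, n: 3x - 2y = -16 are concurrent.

Yes

Lines aᵢx + bᵢy = cᵢ with pairwise distinct directions are concurrent exactly when det[aᵢ bᵢ cᵢ] = 0.
Here the determinant is 0.
It vanishes, so the lines are concurrent at (-4, 2).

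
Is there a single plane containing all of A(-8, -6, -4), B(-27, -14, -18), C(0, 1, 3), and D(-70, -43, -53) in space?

Yes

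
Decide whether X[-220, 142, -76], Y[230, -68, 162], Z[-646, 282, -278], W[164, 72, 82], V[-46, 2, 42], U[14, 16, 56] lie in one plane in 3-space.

No

The plane through X, Y, Z has normal n = XY × XZ = (9100, -10488, -26460) and equation n·P = -1480336.
Checking the remaining points: n·W = -1432456, n·V = -1550896, n·U = -1522168.
Since n·W = -1432456 ≠ -1480336, W is off the plane and the points are not all coplanar.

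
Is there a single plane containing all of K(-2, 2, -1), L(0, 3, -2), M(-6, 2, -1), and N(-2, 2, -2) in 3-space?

With K as base: KL = (2, 1, -1), KM = (-4, 0, 0), KN = (0, 0, -1).
KM × KN = (0, -4, 0).
KL · (KM × KN) = -4.
Since -4 ≠ 0, the four points are not coplanar.

No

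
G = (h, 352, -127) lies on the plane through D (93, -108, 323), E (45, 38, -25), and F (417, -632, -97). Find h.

-117

Coplanarity requires DE · (DF × DG) = 0.
DE = (-48, 146, -348), DF = (324, -524, -420); the triple product is linear in h with coefficient -243672 and constant term -28509624.
Setting it to zero: h = -117.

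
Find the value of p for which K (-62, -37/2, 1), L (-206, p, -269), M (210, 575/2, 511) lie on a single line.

Collinearity requires KL × KM = 0; each component is linear in p.
The x-component gives (510)p + (92055) = 0, so p = -361/2.
The remaining components then also vanish.

-361/2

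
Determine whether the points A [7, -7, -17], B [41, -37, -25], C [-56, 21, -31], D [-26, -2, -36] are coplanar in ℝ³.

A normal to the plane through A, B, C is n = AB × AC = (644, 980, -938).
The plane has equation n·P = 13594. For D: n·D = 15064.
15064 ≠ 13594, so D is off the plane.

No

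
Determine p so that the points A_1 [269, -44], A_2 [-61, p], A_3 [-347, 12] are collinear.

-14

The three points are collinear iff det[A_1A_2; A_1A_3] = 0.
This determinant is linear in p: (616)p + (8624) = 0, so p = -14.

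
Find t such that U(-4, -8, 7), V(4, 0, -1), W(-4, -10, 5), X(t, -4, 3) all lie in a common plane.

Normal to plane UVW: n = (-32, 16, -16); plane equation n·P = -112.
Requiring n·X = -112: (-32)t + (-112) = -112.
So t = 0.

0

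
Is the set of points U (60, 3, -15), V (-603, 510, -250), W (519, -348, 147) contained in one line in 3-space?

UV = (-663, 507, -235), UW = (459, -351, 162).
UV × UW = (-351, -459, 0).
The cross product is nonzero, so the points do not lie on one line.

No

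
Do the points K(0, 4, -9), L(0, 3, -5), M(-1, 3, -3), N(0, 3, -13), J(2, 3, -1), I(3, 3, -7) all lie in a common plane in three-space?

The plane through K, L, M has normal n = KL × KM = (-2, -4, -1) and equation n·P = -7.
Checking the remaining points: n·N = 1, n·J = -15, n·I = -11.
Since n·N = 1 ≠ -7, N is off the plane and the points are not all coplanar.

No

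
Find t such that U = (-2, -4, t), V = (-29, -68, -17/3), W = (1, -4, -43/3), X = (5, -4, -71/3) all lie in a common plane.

Coplanarity ⇔ det[UV; UW; UX] = 0.
Expanding, this is linear in t: (256)t + (5632/3) = 0.
So t = -22/3.

-22/3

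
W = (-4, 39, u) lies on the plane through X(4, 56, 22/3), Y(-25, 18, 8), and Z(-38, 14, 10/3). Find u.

A normal to the plane is n = XY × XZ = (180, -144, -378).
W lies in the plane iff n · XW = 0.
This gives (-378)u + (3780) = 0, so u = 10.

10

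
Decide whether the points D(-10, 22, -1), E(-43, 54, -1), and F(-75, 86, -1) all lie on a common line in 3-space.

No

DE = (-33, 32, 0), DF = (-65, 64, 0).
Comparing components 1 and 2: (-33)(64) − (32)(-65) = -32 ≠ 0, so DE and DF are not parallel and the points are not collinear.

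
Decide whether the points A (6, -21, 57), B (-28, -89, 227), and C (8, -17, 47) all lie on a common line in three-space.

Yes

AB = (-34, -68, 170), AC = (2, 4, -10).
AB × AC = (0, 0, 0).
The cross product vanishes, so the three points are collinear.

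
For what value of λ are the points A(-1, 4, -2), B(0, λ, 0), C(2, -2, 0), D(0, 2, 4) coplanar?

2

Normal to plane ACD: n = (-32, -16, 0); plane equation n·P = -32.
Requiring n·B = -32: (-16)λ + (0) = -32.
So λ = 2.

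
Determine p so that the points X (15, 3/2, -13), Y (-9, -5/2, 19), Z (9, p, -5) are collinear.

Collinearity requires XY × XZ = 0; each component is linear in p.
The x-component gives (-32)p + (16) = 0, so p = 1/2.
The remaining components then also vanish.

1/2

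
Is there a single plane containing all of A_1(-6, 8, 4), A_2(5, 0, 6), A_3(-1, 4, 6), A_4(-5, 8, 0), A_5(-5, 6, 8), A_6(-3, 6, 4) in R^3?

No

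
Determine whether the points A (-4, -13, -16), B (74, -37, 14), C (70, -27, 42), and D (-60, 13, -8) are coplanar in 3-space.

Yes

The four points are coplanar iff the 3×3 determinant with rows AB, AC, AD is zero.
Rows: (78, -24, 30), (74, -14, 58), (-56, 26, 8).
Expanding along the first row: (78)(-1620) − (-24)(3840) + (30)(1140) = 0.
Zero determinant ⇒ coplanar.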